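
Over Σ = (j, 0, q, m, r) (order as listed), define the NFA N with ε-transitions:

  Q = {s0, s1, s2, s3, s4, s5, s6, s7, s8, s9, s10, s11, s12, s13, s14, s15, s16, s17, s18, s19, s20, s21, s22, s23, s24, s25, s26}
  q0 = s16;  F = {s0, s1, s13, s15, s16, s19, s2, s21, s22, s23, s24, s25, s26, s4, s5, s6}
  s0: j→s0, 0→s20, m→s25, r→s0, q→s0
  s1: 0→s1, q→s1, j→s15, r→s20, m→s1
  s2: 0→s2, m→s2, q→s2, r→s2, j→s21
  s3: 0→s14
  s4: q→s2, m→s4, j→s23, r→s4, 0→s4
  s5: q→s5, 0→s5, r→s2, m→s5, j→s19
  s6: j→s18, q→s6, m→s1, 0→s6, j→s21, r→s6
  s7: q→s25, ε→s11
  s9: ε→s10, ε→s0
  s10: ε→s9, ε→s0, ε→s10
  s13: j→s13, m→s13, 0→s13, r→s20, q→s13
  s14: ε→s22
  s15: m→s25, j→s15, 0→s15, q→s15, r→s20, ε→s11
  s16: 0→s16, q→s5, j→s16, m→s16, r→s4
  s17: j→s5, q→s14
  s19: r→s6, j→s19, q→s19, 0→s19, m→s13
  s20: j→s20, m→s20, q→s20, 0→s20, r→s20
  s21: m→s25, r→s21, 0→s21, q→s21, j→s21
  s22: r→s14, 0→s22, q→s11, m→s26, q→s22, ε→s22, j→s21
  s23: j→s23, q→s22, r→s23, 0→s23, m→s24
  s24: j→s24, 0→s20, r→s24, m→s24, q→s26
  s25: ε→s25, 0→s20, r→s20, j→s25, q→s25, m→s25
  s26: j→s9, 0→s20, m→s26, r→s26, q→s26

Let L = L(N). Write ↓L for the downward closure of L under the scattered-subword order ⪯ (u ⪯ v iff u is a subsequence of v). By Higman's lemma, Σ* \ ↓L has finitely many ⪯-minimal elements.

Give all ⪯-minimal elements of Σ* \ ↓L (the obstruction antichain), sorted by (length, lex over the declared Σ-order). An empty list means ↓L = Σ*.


|Q|=27, |F|=16, |δ|=101 (10 ε).
min D↑ (17 st, q0=0, F={11}): 0:j→0,0→0,q→1,m→0,r→2 1:j→3,0→1,q→1,m→1,r→4 2:j→5,0→2,q→4,m→2,r→2 3:j→3,0→3,q→3,m→6,r→7 4:j→8,0→4,q→4,m→4,r→4 5:j→5,0→5,q→9,m→10,r→5 6:j→6,0→6,q→6,m→6,r→11 7:j→8,0→7,q→7,m→12,r→7 8:j→8,0→8,q→8,m→13,r→8 9:j→8,0→9,q→9,m→14,r→9 10:j→10,0→11,q→14,m→10,r→10 11:j→11,0→11,q→11,m→11,r→11 12:j→15,0→12,q→12,m→12,r→11 13:j→13,0→11,q→13,m→13,r→11 14:j→16,0→11,q→14,m→14,r→14 15:j→15,0→15,q→15,m→13,r→11 16:j→16,0→11,q→16,m→13,r→16.
'qjmr': run [22, 18, 13, 6, 1] end={s20} rej; 4/4 del acc.
'rjm0': |S_i|=[22, 18, 14, 7, 1] end={s20} rej; 4/4 del acc.
2 minimals (antichain).

min(Σ*\↓L) = [qjmr, rjm0].


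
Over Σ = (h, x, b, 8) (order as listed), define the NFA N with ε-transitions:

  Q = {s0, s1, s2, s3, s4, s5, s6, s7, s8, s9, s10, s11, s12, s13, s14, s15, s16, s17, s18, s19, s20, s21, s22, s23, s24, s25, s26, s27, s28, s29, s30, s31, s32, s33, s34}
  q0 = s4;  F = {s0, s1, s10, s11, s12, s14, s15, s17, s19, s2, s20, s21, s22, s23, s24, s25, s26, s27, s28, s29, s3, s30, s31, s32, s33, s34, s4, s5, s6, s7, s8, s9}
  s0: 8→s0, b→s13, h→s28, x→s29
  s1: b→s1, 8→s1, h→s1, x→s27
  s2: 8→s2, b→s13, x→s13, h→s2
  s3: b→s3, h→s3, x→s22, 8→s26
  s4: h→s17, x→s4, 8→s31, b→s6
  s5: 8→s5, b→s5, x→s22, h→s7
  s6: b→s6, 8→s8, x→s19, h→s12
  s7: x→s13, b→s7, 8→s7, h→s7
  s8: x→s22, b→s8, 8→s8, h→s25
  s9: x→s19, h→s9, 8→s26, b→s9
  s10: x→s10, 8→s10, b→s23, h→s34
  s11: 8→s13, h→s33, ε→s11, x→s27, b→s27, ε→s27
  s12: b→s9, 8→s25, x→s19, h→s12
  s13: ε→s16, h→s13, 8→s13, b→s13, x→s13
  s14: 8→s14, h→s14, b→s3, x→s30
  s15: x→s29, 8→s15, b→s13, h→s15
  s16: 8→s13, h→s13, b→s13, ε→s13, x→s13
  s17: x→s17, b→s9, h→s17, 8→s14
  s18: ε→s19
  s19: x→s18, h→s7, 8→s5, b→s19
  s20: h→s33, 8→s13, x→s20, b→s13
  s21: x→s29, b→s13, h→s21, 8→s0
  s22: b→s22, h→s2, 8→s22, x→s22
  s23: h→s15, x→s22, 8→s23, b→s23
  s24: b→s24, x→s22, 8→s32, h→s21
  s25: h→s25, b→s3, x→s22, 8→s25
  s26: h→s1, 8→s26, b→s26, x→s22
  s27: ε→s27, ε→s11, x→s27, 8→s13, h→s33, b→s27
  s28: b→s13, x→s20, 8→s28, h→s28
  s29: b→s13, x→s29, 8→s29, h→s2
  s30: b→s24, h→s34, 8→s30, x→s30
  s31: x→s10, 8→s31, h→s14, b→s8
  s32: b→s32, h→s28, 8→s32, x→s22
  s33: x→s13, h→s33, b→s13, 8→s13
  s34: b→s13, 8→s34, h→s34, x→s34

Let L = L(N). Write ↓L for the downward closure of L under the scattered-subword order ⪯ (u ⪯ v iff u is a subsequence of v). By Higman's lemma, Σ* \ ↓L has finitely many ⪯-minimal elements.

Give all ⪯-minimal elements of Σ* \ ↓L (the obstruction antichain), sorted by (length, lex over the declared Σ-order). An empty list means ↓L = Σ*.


|Q|=35, |F|=32, |δ|=143 (7 ε).
min D↑ (32 st, q0=0, F={21}): 0:h→1,x→0,b→2,8→3 1:h→1,x→1,b→4,8→5 2:h→6,x→7,b→2,8→8 3:h→5,x→9,b→8,8→3 4:h→4,x→7,b→4,8→10 5:h→5,x→11,b→12,8→5 6:h→6,x→7,b→4,8→13 7:h→14,x→7,b→7,8→15 8:h→13,x→16,b→8,8→8 9:h→17,x→9,b→18,8→9 10:h→19,x→16,b→10,8→10 11:h→17,x→11,b→20,8→11 12:h→12,x→16,b→12,8→10 13:h→13,x→16,b→12,8→13 14:h→14,x→21,b→14,8→14 15:h→14,x→16,b→15,8→15 16:h→22,x→16,b→16,8→16 17:h→17,x→17,b→21,8→17 18:h→23,x→16,b→18,8→18 19:h→19,x→24,b→19,8→19 20:h→25,x→16,b→20,8→26 21:h→21,x→21,b→21,8→21 22:h→22,x→21,b→21,8→22 23:h→23,x→27,b→21,8→23 24:h→28,x→24,b→24,8→21 25:h→25,x→27,b→21,8→29 26:h→30,x→16,b→26,8→26 27:h→22,x→27,b→21,8→27 28:h→28,x→21,b→21,8→21 29:h→30,x→27,b→21,8→29 30:h→30,x→31,b→21,8→30 31:h→28,x→31,b→21,8→21 (ε-aug+det+¬).
'bxhx': |S_i|=[35, 28, 13, 5, 2] end={s13,s16} rej; 4/4 single-dels accept.
'8xhb': |S_i|=[35, 28, 19, 11, 2] end={s13,s16} ∉↓L; 4/4 deletions ∈↓L.
'hb8hx8': N↓-sim [35, 29, 22, 16, 10, 6, 2] end={s13,s16} ∉↓L; 6/6 del acc.
3 minimals (antichain).

min(Σ*\↓L) = [bxhx, 8xhb, hb8hx8].


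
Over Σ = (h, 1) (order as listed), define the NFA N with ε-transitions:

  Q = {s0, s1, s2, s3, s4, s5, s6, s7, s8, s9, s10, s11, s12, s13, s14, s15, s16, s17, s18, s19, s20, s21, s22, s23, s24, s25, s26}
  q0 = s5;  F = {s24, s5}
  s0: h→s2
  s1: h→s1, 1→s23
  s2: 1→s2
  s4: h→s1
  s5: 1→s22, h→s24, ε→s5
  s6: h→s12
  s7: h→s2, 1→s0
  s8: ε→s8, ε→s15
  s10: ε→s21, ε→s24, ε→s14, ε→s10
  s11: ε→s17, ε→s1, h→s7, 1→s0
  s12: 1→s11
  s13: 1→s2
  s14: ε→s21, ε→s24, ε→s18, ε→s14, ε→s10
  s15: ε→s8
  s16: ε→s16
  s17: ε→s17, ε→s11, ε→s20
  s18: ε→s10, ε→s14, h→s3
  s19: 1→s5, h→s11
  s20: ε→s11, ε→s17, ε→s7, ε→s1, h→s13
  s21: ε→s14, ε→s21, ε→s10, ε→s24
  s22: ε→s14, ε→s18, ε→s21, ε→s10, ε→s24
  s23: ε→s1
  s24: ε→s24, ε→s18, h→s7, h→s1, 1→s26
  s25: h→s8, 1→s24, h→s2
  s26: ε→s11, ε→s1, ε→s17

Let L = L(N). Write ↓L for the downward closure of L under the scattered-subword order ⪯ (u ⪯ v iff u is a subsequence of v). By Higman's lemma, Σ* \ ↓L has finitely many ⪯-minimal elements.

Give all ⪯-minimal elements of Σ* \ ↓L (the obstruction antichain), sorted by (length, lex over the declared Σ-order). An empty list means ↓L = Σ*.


min(Σ*\↓L) = [hh, h1, 1h, 11].

|Q|=27, |F|=2, |δ|=64 (40 ε).
min D↑ (3 st, q0=0, F={2}): 0:h→1,1→1 1:h→2,1→2 2:h→2,1→2 (ε-aug+det+¬).
'hh': run [18, 16, 7] end={s0,s1,s13,s2,s23,s3,s7} — reject; 2/2 single-dels accept.
'h1': |S_i|=[18, 16, 10] end={s0,s1,s11,s13,s17,s2,s20,s23,s26,s7} rej; 2/2 del acc.
'1h': |S_i|=[18, 17, 7] end={s0,s1,s13,s2,s23,s3,s7} — reject; 2/2 single-dels accept.
'11': N↓-sim [18, 17, 10] end={s0,s1,s11,s13,s17,s2,s20,s23,s26,s7} ∉↓L; 2/2 deletions ∈↓L.
4 minimals (antichain).


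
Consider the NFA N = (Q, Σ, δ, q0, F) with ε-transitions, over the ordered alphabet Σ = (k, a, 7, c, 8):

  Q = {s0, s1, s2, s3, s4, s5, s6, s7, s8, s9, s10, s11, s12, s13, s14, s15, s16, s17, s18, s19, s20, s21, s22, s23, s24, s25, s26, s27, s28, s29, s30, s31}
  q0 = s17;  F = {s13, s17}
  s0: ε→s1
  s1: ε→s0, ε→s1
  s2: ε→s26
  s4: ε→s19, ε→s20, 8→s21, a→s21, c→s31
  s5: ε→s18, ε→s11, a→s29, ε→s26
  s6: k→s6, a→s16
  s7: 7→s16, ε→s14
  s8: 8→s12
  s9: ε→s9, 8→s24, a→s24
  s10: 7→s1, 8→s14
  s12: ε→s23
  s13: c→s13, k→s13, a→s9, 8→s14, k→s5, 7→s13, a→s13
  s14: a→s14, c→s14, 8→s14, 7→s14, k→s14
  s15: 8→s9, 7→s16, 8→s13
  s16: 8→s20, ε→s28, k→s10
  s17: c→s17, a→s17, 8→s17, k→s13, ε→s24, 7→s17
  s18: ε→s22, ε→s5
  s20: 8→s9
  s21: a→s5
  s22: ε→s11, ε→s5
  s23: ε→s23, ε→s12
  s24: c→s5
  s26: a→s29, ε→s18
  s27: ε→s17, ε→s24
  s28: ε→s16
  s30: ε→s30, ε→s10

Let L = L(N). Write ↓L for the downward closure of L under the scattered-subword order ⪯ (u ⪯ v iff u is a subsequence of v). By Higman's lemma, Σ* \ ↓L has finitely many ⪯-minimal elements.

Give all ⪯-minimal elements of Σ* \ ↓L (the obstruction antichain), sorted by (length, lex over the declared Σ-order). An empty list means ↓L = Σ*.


A = [k8].

|Q|=32, |F|=2, |δ|=64 (26 ε).
min D↑ (3 st, q0=0, F={2}): 0:k→1,a→0,7→0,c→0,8→0 1:k→1,a→1,7→1,c→1,8→2 2:k→2,a→2,7→2,c→2,8→2.
'k8': N↓-sim [11, 10, 8] end={s11,s14,s18,s22,s24,s26,s29,s5} ∉↓L; 2/2 single-dels accept.
1 words, ⪯-incomp.


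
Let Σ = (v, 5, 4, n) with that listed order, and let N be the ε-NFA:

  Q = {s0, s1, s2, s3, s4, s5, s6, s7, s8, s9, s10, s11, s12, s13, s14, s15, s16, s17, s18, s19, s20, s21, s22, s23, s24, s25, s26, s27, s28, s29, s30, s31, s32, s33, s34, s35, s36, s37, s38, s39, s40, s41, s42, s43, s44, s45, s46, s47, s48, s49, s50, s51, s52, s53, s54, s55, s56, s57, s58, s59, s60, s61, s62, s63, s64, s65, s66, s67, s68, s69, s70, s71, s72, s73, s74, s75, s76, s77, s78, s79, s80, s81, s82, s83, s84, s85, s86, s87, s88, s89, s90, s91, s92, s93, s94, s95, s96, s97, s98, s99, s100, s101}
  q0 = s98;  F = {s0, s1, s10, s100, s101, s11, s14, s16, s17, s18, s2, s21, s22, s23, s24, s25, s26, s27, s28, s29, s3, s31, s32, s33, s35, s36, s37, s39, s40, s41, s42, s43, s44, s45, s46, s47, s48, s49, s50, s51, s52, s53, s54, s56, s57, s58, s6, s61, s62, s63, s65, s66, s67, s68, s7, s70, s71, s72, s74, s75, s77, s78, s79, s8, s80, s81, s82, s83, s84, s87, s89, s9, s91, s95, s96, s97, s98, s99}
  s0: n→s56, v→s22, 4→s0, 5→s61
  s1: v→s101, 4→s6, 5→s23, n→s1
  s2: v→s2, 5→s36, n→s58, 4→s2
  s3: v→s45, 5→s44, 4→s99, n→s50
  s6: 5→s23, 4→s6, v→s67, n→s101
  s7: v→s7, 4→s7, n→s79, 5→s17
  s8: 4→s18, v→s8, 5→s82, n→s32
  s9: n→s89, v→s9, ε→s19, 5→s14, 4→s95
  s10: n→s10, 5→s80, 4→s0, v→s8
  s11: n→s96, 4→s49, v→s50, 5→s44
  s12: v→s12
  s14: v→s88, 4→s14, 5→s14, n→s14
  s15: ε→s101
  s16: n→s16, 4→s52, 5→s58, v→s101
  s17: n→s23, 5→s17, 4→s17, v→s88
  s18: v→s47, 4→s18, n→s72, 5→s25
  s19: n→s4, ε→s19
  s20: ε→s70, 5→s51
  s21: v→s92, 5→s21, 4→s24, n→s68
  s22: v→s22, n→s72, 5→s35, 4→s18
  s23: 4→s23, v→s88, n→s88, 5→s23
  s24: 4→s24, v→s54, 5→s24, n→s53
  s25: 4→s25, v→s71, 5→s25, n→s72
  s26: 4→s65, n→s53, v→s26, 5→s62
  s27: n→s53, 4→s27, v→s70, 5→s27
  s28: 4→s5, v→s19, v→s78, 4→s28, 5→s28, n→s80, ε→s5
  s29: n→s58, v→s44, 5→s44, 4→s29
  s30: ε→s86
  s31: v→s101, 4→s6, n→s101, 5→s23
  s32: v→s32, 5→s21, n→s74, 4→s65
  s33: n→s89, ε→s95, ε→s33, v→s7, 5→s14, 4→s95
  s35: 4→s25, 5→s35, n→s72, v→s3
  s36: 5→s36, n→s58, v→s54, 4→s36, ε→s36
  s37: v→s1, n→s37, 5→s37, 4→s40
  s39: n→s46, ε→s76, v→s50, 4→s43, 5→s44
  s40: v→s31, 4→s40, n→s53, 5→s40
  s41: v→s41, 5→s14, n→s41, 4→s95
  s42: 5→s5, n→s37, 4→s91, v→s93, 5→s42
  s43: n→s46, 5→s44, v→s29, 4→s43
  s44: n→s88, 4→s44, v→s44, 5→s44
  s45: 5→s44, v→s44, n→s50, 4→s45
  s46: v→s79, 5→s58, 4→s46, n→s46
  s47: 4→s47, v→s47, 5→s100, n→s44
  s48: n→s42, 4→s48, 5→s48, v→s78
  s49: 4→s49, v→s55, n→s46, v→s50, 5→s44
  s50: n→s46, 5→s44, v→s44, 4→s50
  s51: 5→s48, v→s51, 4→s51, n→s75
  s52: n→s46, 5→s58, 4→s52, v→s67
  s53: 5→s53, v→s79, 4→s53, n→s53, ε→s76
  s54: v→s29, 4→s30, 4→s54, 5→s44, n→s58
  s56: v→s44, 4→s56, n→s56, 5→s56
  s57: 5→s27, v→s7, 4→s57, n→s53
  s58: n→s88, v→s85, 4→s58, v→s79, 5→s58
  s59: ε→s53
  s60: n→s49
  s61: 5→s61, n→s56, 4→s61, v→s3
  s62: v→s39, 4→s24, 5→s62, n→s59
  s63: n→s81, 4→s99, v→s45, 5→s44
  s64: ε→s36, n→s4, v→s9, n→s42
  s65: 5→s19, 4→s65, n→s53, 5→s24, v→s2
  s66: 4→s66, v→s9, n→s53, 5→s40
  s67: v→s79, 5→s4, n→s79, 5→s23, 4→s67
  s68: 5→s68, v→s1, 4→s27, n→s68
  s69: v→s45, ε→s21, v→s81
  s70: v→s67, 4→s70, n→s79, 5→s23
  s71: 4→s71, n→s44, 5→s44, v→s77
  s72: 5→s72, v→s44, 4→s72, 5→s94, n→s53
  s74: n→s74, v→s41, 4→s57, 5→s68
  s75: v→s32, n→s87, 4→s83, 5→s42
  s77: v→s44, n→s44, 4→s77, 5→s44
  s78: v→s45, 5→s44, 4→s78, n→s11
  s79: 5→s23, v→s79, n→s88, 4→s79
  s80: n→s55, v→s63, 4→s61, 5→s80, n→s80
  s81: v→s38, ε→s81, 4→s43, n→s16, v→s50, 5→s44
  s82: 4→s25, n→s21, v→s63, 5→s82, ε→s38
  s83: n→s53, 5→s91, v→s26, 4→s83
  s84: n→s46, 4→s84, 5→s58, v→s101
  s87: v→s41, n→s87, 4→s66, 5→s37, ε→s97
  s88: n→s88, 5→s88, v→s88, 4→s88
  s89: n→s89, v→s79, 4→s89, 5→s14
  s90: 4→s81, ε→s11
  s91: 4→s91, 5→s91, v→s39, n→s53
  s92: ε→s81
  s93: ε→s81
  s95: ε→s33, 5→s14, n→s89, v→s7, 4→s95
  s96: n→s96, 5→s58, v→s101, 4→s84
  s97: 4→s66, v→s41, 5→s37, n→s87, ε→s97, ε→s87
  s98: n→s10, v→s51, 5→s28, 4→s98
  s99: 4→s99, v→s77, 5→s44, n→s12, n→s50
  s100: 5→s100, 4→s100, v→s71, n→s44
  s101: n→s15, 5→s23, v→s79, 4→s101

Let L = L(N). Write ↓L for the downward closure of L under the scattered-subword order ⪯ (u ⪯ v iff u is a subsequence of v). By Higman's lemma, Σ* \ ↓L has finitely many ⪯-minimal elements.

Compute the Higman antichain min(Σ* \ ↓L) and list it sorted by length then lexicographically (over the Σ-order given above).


|Q|=102, |F|=78, |δ|=361 (23 ε).
min D↑ (77 st, q0=0, F={34}): 0:v→1,5→2,4→0,n→3 1:v→1,5→4,4→1,n→5 2:v→6,5→2,4→2,n→7 3:v→8,5→7,4→9,n→3 4:v→6,5→4,4→4,n→10 5:v→11,5→10,4→12,n→13 6:v→14,5→15,4→6,n→16 7:v→17,5→7,4→18,n→7 8:v→8,5→19,4→20,n→11 9:v→21,5→18,4→9,n→22 10:v→23,5→10,4→24,n→25 11:v→11,5→26,4→27,n→28 12:v→29,5→24,4→12,n→30 13:v→31,5→25,4→32,n→13 14:v→15,5→15,4→14,n→33 15:v→15,5→15,4→15,n→34 16:v→33,5→15,4→35,n→36 17:v→14,5→15,4→37,n→23 18:v→38,5→18,4→18,n→22 19:v→17,5→19,4→39,n→26 20:v→40,5→39,4→20,n→41 21:v→21,5→42,4→20,n→41 22:v→15,5→22,4→22,n→22 23:v→33,5→15,4→43,n→44 24:v→45,5→24,4→24,n→30 25:v→46,5→25,4→47,n→25 26:v→23,5→26,4→48,n→49 27:v→50,5→48,4→27,n→30 28:v→31,5→49,4→51,n→28 29:v→29,5→52,4→27,n→30 30:v→53,5→30,4→30,n→30 31:v→31,5→54,4→55,n→31 32:v→56,5→47,4→32,n→30 33:v→15,5→15,4→33,n→57 34:v→34,5→34,4→34,n→34 35:v→33,5→15,4→35,n→57 36:v→58,5→59,4→60,n→36 37:v→61,5→15,4→37,n→33 38:v→14,5→15,4→37,n→33 39:v→62,5→39,4→39,n→41 40:v→40,5→63,4→40,n→15 41:v→15,5→41,4→41,n→30 42:v→38,5→42,4→39,n→41 43:v→64,5→15,4→43,n→57 44:v→58,5→59,4→65,n→44 45:v→33,5→15,4→43,n→57 46:v→58,5→66,4→67,n→46 47:v→68,5→47,4→47,n→30 48:v→69,5→48,4→48,n→30 49:v→46,5→49,4→70,n→49 50:v→50,5→71,4→50,n→59 51:v→72,5→70,4→51,n→30 52:v→45,5→52,4→48,n→30 53:v→53,5→66,4→53,n→34 54:v→34,5→54,4→54,n→54 55:v→72,5→54,4→55,n→73 56:v→56,5→54,4→55,n→73 57:v→53,5→59,4→57,n→57 58:v→53,5→66,4→58,n→58 59:v→53,5→59,4→59,n→34 60:v→58,5→59,4→60,n→57 61:v→15,5→15,4→61,n→15 62:v→61,5→15,4→62,n→15 63:v→62,5→63,4→63,n→15 64:v→15,5→15,4→64,n→59 65:v→74,5→59,4→65,n→57 66:v→34,5→66,4→66,n→34 67:v→74,5→66,4→67,n→58 68:v→58,5→66,4→67,n→58 69:v→64,5→15,4→69,n→59 70:v→75,5→70,4→70,n→30 71:v→69,5→71,4→71,n→59 72:v→72,5→76,4→72,n→53 73:v→53,5→54,4→73,n→73 74:v→53,5→66,4→74,n→53 75:v→74,5→66,4→75,n→53 76:v→34,5→76,4→76,n→66 (ε-aug+det+¬).
'5v5n': |S_i|=[94, 69, 43, 7, 1] end={s88} rej; 4/4 deletions ∈↓L.
'5vvvn': |S_i|=[94, 69, 43, 18, 6, 1] end={s88} — reject; 5/5 del acc.
'n4nvn': N↓-sim [94, 89, 65, 20, 6, 1] end={s88} — reject; 5/5 deletions ∈↓L.
'vnnv5v': |S_i|=[94, 87, 70, 39, 21, 5, 1] end={s88} rej; 6/6 del acc.
'nv4vnn': |S_i|=[94, 89, 70, 46, 22, 6, 1] end={s88} rej; 6/6 deletions ∈↓L.
5 minimals (antichain).

Antichain: [5v5n, 5vvvn, n4nvn, vnnv5v, nv4vnn].


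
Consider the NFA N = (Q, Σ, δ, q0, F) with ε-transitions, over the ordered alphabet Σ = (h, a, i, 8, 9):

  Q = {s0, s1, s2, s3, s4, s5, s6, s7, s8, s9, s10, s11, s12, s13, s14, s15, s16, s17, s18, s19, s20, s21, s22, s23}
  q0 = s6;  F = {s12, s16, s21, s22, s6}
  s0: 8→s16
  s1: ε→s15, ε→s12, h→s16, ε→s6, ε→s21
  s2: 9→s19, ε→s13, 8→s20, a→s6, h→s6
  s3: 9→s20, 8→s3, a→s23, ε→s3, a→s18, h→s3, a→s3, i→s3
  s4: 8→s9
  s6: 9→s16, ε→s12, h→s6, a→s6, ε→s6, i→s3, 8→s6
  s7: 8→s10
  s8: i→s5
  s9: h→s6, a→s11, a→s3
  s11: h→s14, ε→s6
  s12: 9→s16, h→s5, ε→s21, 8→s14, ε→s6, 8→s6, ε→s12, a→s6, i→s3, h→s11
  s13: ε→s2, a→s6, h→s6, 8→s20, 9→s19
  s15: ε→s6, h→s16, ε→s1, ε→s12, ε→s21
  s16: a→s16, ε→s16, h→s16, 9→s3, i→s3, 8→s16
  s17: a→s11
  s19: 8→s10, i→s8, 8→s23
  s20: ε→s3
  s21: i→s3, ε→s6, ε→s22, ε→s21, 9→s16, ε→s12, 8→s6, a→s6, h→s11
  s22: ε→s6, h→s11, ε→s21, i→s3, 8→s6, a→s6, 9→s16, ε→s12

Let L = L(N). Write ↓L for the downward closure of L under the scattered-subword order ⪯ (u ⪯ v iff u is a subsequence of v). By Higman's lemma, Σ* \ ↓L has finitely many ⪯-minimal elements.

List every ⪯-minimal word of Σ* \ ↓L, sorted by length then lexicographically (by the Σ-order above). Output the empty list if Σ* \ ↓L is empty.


min(Σ*\↓L) = [i, 99].

|Q|=24, |F|=5, |δ|=82 (26 ε).
min D↑ (3 st, q0=0, F={1}): 0:h→0,a→0,i→1,8→0,9→2 1:h→1,a→1,i→1,8→1,9→1 2:h→2,a→2,i→1,8→2,9→1 (ε-aug+det+¬).
'i': run [12, 4] end={s18,s20,s23,s3} — reject; 1/1 del acc.
'99': N↓-sim [12, 5, 4] end={s18,s20,s23,s3} — reject; 2/2 deletions ∈↓L.
2 obstructions.


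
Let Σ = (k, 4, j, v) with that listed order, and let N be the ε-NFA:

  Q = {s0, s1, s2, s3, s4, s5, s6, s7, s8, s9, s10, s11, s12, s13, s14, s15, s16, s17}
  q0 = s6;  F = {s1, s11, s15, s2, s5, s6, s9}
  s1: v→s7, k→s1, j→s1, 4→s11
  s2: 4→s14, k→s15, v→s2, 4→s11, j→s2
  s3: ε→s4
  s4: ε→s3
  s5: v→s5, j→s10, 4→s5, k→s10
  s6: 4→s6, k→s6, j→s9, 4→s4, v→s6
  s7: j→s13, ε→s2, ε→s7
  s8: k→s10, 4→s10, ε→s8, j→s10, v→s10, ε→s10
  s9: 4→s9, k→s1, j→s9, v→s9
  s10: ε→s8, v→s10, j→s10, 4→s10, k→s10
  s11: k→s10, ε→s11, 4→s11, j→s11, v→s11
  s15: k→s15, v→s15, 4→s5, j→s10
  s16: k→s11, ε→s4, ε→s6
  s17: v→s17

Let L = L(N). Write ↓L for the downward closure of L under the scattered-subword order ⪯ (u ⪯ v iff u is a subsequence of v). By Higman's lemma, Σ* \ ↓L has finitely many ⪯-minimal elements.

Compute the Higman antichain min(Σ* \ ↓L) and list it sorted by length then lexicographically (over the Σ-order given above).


A = [jk4k, jkvkj].

|Q|=18, |F|=7, |δ|=51 (10 ε).
min D↑ (8 st, q0=0, F={5}): 0:k→0,4→0,j→1,v→0 1:k→2,4→1,j→1,v→1 2:k→2,4→3,j→2,v→4 3:k→5,4→3,j→3,v→3 4:k→6,4→3,j→4,v→4 5:k→5,4→5,j→5,v→5 6:k→6,4→7,j→5,v→6 7:k→5,4→7,j→5,v→7 [Hopcroft].
'jk4k': |S_i|=[14, 11, 10, 5, 2] end={s10,s8} — reject; 4/4 del acc.
'jkvkj': |S_i|=[14, 11, 10, 9, 4, 2] end={s10,s8} — reject; 5/5 del acc.
2 obstructions.


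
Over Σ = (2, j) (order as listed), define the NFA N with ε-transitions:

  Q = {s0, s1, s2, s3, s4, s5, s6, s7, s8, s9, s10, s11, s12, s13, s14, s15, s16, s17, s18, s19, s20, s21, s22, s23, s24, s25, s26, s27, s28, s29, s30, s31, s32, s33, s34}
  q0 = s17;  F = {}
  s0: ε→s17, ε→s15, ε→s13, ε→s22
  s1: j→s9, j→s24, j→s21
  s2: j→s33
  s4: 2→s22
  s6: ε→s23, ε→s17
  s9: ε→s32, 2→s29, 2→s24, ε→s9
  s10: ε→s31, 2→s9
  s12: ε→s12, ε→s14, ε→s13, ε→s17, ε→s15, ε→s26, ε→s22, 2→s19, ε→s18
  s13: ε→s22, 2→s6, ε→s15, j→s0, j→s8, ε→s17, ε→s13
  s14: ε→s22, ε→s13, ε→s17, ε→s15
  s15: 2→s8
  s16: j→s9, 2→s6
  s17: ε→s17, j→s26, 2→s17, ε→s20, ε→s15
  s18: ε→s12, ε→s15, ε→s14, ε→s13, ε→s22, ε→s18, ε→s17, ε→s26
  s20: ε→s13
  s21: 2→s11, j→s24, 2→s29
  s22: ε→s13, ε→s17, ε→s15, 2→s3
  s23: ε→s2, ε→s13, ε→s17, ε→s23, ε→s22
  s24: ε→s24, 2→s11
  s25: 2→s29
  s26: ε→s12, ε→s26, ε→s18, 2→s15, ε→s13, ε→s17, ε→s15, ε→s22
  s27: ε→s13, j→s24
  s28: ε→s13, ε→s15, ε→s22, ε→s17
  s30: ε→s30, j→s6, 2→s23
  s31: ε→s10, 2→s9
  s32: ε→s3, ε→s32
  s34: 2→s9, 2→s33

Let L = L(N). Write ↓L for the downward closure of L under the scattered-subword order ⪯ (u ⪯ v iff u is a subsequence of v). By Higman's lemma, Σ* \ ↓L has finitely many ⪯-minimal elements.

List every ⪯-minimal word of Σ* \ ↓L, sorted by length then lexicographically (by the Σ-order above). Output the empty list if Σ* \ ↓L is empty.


A = [ε].

|Q|=35, |F|=0, |δ|=92 (62 ε).
min D↑ (1 st, q0=0, F={0}): 0:2→0,j→0.
ε ∈ L(D↑) — L = ∅.


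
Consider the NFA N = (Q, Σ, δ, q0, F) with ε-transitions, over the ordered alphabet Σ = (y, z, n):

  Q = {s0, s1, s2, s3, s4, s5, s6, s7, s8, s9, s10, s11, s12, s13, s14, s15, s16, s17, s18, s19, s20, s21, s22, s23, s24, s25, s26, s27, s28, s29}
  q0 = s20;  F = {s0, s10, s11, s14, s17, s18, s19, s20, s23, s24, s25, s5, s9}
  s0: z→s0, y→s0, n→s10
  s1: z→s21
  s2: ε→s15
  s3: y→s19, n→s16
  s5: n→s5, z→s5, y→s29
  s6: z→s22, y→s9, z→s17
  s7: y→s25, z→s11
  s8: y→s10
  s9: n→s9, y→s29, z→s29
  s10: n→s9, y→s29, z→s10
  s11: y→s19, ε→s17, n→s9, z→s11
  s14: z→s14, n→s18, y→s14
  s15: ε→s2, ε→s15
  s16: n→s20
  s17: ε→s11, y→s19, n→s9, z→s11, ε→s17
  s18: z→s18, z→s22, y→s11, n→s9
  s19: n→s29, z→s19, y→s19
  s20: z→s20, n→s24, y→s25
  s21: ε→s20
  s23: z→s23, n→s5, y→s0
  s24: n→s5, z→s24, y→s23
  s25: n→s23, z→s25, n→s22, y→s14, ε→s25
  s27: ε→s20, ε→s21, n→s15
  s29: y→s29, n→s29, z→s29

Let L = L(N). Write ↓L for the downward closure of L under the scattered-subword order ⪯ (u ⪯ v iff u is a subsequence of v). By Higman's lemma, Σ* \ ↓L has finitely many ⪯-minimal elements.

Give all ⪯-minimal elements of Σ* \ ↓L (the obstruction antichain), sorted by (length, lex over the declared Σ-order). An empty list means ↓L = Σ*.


min(Σ*\↓L) = [nny, yynnz, yynyyn].

|Q|=30, |F|=13, |δ|=65 (10 ε).
min D↑ (13 st, q0=0, F={8}): 0:y→1,z→0,n→2 1:y→3,z→1,n→4 2:y→4,z→2,n→5 3:y→3,z→3,n→6 4:y→7,z→4,n→5 5:y→8,z→5,n→5 6:y→9,z→6,n→10 7:y→7,z→7,n→11 8:y→8,z→8,n→8 9:y→12,z→9,n→10 10:y→8,z→8,n→10 11:y→8,z→11,n→10 12:y→12,z→12,n→8 (ε-aug+det+¬).
'nny': N↓-sim [15, 12, 4, 1] end={s29} ∉↓L; 3/3 single-dels accept.
'yynnz': |S_i|=[15, 13, 10, 8, 2, 1] end={s29} rej; 5/5 deletions ∈↓L.
'yynyyn': run [15, 13, 10, 8, 5, 2, 1] end={s29} ∉↓L; 6/6 deletions ∈↓L.
3 obstructions.


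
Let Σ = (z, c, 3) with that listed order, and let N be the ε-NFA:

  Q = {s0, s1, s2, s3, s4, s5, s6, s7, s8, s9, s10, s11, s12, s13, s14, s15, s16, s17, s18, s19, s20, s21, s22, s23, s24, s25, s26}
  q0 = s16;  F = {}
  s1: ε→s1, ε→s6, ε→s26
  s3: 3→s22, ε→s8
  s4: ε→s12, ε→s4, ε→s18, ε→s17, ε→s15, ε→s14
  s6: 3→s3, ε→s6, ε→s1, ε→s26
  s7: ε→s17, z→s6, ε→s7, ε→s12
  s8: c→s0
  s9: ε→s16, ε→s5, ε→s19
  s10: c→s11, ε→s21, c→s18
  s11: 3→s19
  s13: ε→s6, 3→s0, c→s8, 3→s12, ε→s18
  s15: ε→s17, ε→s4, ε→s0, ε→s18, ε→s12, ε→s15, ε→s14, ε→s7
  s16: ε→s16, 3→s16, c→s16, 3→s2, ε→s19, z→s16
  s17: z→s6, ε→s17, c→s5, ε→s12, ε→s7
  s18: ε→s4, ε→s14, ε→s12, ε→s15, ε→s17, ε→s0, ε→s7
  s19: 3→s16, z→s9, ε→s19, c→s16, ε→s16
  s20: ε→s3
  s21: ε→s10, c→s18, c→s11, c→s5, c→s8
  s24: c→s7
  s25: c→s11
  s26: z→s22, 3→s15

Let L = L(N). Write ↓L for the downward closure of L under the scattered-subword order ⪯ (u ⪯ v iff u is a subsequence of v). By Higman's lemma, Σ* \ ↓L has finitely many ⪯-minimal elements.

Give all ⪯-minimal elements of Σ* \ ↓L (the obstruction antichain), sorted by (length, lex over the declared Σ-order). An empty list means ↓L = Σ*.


A = [ε].

|Q|=27, |F|=0, |δ|=73 (46 ε).
min D↑ (1 st, q0=0, F={0}): 0:z→0,c→0,3→0.
ε ∈ L(D↑) ⇒ ↓L = ∅.


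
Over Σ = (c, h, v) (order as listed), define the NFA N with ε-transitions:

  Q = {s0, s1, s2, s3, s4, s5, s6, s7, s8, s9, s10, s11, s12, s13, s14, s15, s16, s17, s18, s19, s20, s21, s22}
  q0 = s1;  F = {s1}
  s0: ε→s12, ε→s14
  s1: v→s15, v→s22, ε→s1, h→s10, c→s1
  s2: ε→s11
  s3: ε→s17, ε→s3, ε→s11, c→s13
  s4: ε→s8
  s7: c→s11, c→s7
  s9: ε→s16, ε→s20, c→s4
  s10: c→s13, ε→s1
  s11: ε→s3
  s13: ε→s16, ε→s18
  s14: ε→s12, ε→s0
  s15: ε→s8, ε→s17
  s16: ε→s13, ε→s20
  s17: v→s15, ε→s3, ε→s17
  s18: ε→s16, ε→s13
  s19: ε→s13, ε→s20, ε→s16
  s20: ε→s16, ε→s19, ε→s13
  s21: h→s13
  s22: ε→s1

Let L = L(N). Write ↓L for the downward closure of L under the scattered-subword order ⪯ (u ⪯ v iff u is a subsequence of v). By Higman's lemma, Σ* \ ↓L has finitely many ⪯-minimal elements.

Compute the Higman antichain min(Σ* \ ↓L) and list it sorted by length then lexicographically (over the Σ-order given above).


|Q|=23, |F|=1, |δ|=42 (31 ε).
min D↑ (1 st, q0=0, F={}): 0:c→0,h→0,v→0 (ε-aug+det+¬).
L(D↑) = ∅ ⇒ ↓L = Σ*.

Antichain: [].


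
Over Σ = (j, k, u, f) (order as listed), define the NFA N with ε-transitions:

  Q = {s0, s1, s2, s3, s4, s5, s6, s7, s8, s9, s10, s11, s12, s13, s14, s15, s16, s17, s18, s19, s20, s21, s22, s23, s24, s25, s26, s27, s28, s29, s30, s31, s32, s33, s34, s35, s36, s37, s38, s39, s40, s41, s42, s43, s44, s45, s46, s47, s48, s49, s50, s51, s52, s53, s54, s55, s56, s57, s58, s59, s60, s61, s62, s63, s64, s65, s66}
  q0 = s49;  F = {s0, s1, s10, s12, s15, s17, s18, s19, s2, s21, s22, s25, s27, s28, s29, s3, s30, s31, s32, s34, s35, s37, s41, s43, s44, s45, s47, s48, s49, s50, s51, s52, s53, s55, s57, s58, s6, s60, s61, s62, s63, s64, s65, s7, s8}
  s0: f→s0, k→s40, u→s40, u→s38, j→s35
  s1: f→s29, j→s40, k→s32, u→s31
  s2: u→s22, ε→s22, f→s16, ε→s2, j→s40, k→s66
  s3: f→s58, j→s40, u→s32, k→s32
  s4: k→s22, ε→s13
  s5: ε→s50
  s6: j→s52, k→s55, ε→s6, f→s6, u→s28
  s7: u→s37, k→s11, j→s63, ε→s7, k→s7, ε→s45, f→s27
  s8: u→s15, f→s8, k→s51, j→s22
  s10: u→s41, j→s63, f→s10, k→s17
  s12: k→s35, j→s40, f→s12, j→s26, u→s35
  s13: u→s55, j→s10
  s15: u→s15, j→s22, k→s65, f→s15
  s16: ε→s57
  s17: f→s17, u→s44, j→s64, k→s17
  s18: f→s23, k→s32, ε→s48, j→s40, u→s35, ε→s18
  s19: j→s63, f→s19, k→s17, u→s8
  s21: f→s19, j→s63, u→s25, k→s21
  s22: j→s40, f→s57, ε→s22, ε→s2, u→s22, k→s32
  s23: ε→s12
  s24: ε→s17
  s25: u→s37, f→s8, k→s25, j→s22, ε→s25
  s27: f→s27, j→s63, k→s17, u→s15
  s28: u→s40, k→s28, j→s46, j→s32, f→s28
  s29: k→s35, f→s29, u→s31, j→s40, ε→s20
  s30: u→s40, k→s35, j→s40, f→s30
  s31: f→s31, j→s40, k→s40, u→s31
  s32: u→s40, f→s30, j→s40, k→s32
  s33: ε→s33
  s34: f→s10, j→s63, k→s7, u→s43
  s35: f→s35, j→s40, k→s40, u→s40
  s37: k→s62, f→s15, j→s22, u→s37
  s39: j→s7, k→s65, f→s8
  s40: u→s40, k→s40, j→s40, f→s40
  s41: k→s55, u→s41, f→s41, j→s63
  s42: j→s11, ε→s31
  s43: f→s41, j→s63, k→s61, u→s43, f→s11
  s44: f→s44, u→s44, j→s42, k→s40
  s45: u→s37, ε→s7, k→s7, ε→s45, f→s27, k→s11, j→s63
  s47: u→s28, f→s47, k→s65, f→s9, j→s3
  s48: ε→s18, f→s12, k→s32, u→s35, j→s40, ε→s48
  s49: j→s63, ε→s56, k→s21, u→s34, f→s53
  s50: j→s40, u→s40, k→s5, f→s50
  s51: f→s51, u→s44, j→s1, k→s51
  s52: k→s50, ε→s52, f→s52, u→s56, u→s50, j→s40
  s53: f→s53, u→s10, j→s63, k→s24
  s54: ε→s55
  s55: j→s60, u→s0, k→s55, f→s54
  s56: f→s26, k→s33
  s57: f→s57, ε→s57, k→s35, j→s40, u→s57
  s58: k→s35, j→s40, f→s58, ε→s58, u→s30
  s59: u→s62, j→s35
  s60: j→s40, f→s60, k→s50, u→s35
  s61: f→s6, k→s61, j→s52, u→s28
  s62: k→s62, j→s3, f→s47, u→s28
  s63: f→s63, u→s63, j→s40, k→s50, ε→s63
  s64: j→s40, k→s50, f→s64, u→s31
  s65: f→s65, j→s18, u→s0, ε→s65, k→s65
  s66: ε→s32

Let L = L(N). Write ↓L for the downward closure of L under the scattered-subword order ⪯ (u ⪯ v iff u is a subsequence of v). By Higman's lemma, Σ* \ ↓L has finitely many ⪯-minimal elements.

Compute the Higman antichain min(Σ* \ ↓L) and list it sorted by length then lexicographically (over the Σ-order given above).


Antichain: [jj, jku, fkuk, uukuu, kujfkk].

|Q|=67, |F|=45, |δ|=233 (30 ε).
min D↑ (43 st, q0=0, F={5}): 0:j→1,k→2,u→3,f→4 1:j→5,k→6,u→1,f→1 2:j→1,k→2,u→7,f→8 3:j→1,k→9,u→10,f→11 4:j→1,k→12,u→11,f→4 5:j→5,k→5,u→5,f→5 6:j→5,k→6,u→5,f→6 7:j→13,k→7,u→14,f→15 8:j→1,k→12,u→15,f→8 9:j→1,k→9,u→14,f→16 10:j→1,k→17,u→10,f→18 11:j→1,k→12,u→18,f→11 12:j→19,k→12,u→20,f→12 13:j→5,k→21,u→13,f→22 14:j→13,k→23,u→14,f→24 15:j→13,k→25,u→24,f→15 16:j→1,k→12,u→24,f→16 17:j→26,k→17,u→27,f→28 18:j→1,k→29,u→18,f→18 19:j→5,k→6,u→30,f→19 20:j→30,k→5,u→20,f→20 21:j→5,k→21,u→5,f→31 22:j→5,k→32,u→22,f→22 23:j→33,k→23,u→27,f→34 24:j→13,k→35,u→24,f→24 25:j→36,k→25,u→20,f→25 26:j→5,k→6,u→6,f→26 27:j→21,k→27,u→5,f→27 28:j→26,k→29,u→27,f→28 29:j→37,k→29,u→38,f→29 30:j→5,k→5,u→30,f→30 31:j→5,k→32,u→5,f→31 32:j→5,k→5,u→5,f→32 33:j→5,k→21,u→21,f→39 34:j→33,k→35,u→27,f→34 35:j→40,k→35,u→38,f→35 36:j→5,k→21,u→30,f→41 37:j→5,k→6,u→32,f→37 38:j→32,k→5,u→5,f→38 39:j→5,k→32,u→31,f→39 40:j→5,k→21,u→32,f→42 41:j→5,k→32,u→30,f→41 42:j→5,k→32,u→32,f→42.
'jj': N↓-sim [61, 31, 3] end={s11,s26,s40} — reject; 2/2 del acc.
'jku': run [61, 31, 8, 1] end={s40} ∉↓L; 3/3 deletions ∈↓L.
'fkuk': N↓-sim [61, 51, 32, 8, 1] end={s40} — reject; 4/4 single-dels accept.
'uukuu': N↓-sim [61, 56, 43, 30, 13, 2] end={s38,s40} — reject; 5/5 deletions ∈↓L.
'kujfkk': |S_i|=[61, 55, 41, 23, 12, 2, 1] end={s40} rej; 6/6 del acc.
5 obstructions.


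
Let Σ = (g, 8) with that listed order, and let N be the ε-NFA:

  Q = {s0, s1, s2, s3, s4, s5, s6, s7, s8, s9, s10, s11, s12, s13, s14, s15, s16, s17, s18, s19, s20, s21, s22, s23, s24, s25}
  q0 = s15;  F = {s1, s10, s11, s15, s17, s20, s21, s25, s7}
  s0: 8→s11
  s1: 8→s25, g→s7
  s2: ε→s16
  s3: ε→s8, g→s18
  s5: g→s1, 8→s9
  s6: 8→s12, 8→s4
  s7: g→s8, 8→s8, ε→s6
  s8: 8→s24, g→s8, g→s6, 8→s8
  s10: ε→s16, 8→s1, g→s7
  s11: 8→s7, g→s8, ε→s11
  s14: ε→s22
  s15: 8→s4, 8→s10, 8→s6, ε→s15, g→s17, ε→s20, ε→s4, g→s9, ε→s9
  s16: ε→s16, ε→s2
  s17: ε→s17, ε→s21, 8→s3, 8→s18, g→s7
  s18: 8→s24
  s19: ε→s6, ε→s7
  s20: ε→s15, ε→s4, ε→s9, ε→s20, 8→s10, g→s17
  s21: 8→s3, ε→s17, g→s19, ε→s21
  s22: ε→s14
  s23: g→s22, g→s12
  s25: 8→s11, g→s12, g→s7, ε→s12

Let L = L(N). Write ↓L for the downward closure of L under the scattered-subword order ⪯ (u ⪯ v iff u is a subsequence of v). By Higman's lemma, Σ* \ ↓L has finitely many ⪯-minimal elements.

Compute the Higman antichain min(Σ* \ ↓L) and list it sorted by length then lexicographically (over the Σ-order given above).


|Q|=26, |F|=9, |δ|=60 (24 ε).
min D↑ (8 st, q0=0, F={4}): 0:g→1,8→2 1:g→3,8→4 2:g→3,8→5 3:g→4,8→4 4:g→4,8→4 5:g→3,8→6 6:g→3,8→7 7:g→4,8→3 [Hopcroft].
'g8': run [20, 12, 7] end={s12,s18,s24,s3,s4,s6,s8} rej; 2/2 deletions ∈↓L.
'ggg': run [20, 12, 8, 5] end={s12,s24,s4,s6,s8} rej; 3/3 single-dels accept.
'8gg': N↓-sim [20, 14, 7, 5] end={s12,s24,s4,s6,s8} — reject; 3/3 single-dels accept.
'8888g': N↓-sim [20, 14, 9, 8, 7, 5] end={s12,s24,s4,s6,s8} ∉↓L; 5/5 deletions ∈↓L.
'888888': N↓-sim [20, 14, 9, 8, 7, 6, 5] end={s12,s24,s4,s6,s8} — reject; 6/6 single-dels accept.
5 obstructions.

Antichain: [g8, ggg, 8gg, 8888g, 888888].


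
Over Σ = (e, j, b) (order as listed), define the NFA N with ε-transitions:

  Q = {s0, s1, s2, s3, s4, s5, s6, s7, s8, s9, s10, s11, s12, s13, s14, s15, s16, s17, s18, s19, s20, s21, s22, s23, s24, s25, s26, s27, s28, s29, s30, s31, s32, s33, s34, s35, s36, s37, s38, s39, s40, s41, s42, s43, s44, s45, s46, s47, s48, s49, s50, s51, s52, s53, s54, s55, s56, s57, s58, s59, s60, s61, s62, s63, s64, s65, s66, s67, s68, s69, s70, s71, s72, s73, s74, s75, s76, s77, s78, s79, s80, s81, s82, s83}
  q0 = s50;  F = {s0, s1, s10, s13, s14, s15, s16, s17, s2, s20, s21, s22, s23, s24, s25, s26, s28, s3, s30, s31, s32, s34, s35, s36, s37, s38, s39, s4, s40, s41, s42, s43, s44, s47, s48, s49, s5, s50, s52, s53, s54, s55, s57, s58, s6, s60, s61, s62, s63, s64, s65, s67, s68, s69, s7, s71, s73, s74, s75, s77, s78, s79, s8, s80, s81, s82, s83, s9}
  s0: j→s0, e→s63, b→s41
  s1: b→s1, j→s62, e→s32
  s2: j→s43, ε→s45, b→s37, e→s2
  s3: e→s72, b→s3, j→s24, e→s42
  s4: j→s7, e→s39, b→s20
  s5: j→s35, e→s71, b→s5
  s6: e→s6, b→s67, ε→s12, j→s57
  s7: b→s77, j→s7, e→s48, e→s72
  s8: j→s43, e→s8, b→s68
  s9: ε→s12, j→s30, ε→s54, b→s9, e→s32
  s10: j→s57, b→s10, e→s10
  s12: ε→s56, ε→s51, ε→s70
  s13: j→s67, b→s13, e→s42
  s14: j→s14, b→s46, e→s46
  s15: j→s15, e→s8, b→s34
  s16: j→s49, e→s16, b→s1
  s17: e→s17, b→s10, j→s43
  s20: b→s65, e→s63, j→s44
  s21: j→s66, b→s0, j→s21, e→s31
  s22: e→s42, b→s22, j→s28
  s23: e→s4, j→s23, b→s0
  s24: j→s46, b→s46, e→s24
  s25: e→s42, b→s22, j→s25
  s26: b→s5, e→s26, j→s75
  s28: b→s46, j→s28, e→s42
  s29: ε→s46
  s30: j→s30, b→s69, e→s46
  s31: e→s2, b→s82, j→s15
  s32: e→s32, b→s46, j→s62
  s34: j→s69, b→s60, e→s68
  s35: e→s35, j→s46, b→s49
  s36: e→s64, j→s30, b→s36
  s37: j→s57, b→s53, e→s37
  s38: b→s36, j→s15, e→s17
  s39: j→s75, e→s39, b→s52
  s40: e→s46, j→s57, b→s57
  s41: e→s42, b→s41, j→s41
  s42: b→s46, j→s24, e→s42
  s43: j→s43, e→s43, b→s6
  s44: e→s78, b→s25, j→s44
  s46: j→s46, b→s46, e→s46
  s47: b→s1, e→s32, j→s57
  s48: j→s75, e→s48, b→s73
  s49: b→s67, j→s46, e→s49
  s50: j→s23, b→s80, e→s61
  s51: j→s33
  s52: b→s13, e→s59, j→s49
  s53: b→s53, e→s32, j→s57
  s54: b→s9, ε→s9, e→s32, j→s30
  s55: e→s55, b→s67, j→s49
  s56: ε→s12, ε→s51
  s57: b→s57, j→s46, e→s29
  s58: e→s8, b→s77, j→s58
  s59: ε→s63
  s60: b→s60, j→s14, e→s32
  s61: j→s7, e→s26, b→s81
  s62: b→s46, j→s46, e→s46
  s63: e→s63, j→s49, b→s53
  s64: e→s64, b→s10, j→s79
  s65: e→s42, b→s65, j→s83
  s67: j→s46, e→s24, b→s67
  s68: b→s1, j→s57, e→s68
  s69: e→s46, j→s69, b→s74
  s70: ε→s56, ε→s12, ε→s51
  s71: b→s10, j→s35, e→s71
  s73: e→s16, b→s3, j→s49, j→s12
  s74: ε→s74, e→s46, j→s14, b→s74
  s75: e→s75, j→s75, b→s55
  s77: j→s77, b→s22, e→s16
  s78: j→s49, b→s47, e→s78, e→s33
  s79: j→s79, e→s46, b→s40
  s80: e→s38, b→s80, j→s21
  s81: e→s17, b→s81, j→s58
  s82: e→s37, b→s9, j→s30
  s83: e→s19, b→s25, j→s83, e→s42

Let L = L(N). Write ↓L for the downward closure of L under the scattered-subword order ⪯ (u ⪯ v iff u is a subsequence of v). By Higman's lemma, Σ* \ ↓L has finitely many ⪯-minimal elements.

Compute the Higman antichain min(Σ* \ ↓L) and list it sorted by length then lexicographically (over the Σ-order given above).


min(Σ*\↓L) = [eebjj, jbejj, jbbeb, bebje, eejbbj, ejbbjb].

|Q|=84, |F|=68, |δ|=230 (16 ε).
min D↑ (68 st, q0=0, F={45}): 0:e→1,j→2,b→3 1:e→4,j→5,b→6 2:e→7,j→2,b→8 3:e→9,j→10,b→3 4:e→4,j→11,b→12 5:e→13,j→5,b→14 6:e→15,j→16,b→6 7:e→17,j→5,b→18 8:e→19,j→8,b→20 9:e→15,j→21,b→22 10:e→23,j→10,b→8 11:e→11,j→11,b→24 12:e→25,j→26,b→12 13:e→13,j→11,b→27 14:e→28,j→14,b→29 15:e→15,j→30,b→31 16:e→32,j→16,b→14 17:e→17,j→11,b→33 18:e→19,j→34,b→35 19:e→19,j→36,b→37 20:e→38,j→20,b→20 21:e→32,j→21,b→39 22:e→40,j→41,b→22 23:e→42,j→21,b→43 24:e→24,j→36,b→44 25:e→25,j→26,b→31 26:e→26,j→45,b→36 27:e→28,j→36,b→46 28:e→28,j→36,b→47 29:e→38,j→48,b→29 30:e→30,j→30,b→49 31:e→31,j→50,b→31 32:e→32,j→30,b→51 33:e→19,j→36,b→52 34:e→53,j→34,b→54 35:e→38,j→55,b→35 36:e→36,j→45,b→44 37:e→56,j→50,b→37 38:e→38,j→57,b→45 39:e→51,j→58,b→59 40:e→40,j→60,b→31 41:e→45,j→41,b→58 42:e→42,j→30,b→61 43:e→61,j→41,b→62 44:e→57,j→45,b→44 45:e→45,j→45,b→45 46:e→38,j→57,b→46 47:e→56,j→63,b→47 48:e→38,j→48,b→45 49:e→49,j→50,b→44 50:e→45,j→45,b→50 51:e→51,j→50,b→47 52:e→38,j→44,b→52 53:e→53,j→36,b→64 54:e→38,j→54,b→29 55:e→38,j→55,b→54 56:e→56,j→63,b→45 57:e→57,j→45,b→45 58:e→45,j→58,b→65 59:e→56,j→66,b→59 60:e→45,j→60,b→67 61:e→61,j→50,b→37 62:e→56,j→41,b→62 63:e→45,j→45,b→45 64:e→56,j→50,b→47 65:e→45,j→66,b→65 66:e→45,j→66,b→45 67:e→45,j→50,b→50 (ε-aug+det+¬).
'eebjj': run [80, 73, 47, 34, 13, 2] end={s33,s46} rej; 5/5 del acc.
'jbejj': |S_i|=[80, 68, 51, 27, 8, 1] end={s46} ∉↓L; 5/5 deletions ∈↓L.
'jbbeb': N↓-sim [80, 68, 51, 33, 8, 1] end={s46} ∉↓L; 5/5 deletions ∈↓L.
'bebje': run [80, 71, 51, 33, 11, 2] end={s29,s46} ∉↓L; 5/5 single-dels accept.
'eejbbj': run [80, 73, 47, 19, 14, 5, 1] end={s46} — reject; 6/6 single-dels accept.
'ejbbjb': |S_i|=[80, 73, 47, 33, 16, 6, 1] end={s46} — reject; 6/6 single-dels accept.
6 words, ⪯-incomp.


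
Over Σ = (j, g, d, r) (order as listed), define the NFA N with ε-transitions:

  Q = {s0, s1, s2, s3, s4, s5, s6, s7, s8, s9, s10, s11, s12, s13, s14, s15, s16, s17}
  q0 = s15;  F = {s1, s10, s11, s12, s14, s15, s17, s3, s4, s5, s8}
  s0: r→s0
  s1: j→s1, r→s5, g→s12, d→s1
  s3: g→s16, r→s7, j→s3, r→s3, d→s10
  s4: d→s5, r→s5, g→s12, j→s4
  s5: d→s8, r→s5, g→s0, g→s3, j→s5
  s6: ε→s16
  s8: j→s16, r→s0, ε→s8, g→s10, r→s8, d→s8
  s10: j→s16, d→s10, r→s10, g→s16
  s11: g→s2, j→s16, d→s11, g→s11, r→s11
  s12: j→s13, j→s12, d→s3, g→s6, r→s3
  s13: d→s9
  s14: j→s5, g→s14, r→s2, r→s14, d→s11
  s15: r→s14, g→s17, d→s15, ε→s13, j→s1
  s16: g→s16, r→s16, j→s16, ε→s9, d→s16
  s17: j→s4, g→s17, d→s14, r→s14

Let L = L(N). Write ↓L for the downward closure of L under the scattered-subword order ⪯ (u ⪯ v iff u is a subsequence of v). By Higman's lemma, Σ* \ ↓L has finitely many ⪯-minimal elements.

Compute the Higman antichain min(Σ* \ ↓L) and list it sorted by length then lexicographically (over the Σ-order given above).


|Q|=18, |F|=11, |δ|=60 (4 ε).
min D↑ (12 st, q0=0, F={8}): 0:j→1,g→2,d→0,r→3 1:j→1,g→4,d→1,r→5 2:j→6,g→2,d→3,r→3 3:j→5,g→3,d→7,r→3 4:j→4,g→8,d→9,r→9 5:j→5,g→9,d→10,r→5 6:j→6,g→4,d→5,r→5 7:j→8,g→7,d→7,r→7 8:j→8,g→8,d→8,r→8 9:j→9,g→8,d→11,r→9 10:j→8,g→11,d→10,r→10 11:j→8,g→8,d→11,r→11 [Hopcroft].
'jgg': run [18, 13, 9, 3] end={s16,s6,s9} rej; 3/3 del acc.
'rdj': run [18, 11, 7, 2] end={s16,s9} rej; 3/3 del acc.
'gddj': |S_i|=[18, 16, 11, 7, 2] end={s16,s9} rej; 4/4 single-dels accept.
3 obstructions.

A = [jgg, rdj, gddj].
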